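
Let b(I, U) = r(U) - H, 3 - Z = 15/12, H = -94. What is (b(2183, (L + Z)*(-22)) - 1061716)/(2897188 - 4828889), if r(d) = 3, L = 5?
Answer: 1061619/1931701 ≈ 0.54958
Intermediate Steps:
Z = 7/4 (Z = 3 - 15/12 = 3 - 1*5/4 = 3 - 5/4 = 7/4 ≈ 1.7500)
b(I, U) = 97 (b(I, U) = 3 - 1*(-94) = 3 + 94 = 97)
(b(2183, (L + Z)*(-22)) - 1061716)/(2897188 - 4828889) = (97 - 1061716)/(2897188 - 4828889) = -1061619/(-1931701) = -1061619*(-1/1931701) = 1061619/1931701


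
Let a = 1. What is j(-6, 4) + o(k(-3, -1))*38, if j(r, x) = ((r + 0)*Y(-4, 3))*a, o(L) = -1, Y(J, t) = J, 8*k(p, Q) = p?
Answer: -14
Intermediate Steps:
k(p, Q) = p/8
j(r, x) = -4*r (j(r, x) = ((r + 0)*(-4))*1 = (r*(-4))*1 = -4*r*1 = -4*r)
j(-6, 4) + o(k(-3, -1))*38 = -4*(-6) - 1*38 = 24 - 38 = -14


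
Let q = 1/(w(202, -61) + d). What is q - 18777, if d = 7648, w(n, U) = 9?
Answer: -143775488/7657 ≈ -18777.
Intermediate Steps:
q = 1/7657 (q = 1/(9 + 7648) = 1/7657 ≈ 0.00013060)
q - 18777 = 1/7657 - 18777 = -143775488/7657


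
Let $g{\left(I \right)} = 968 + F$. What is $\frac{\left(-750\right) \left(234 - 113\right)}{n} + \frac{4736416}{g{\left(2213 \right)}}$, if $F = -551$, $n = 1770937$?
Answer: $\frac{8387856499042}{738480729} \approx 11358.0$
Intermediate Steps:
$g{\left(I \right)} = 417$ ($g{\left(I \right)} = 968 - 551 = 417$)
$\frac{\left(-750\right) \left(234 - 113\right)}{n} + \frac{4736416}{g{\left(2213 \right)}} = \frac{\left(-750\right) \left(234 - 113\right)}{1770937} + \frac{4736416}{417} = \left(-750\right) 121 \cdot \frac{1}{1770937} + 4736416 \cdot \frac{1}{417} = \left(-90750\right) \frac{1}{1770937} + \frac{4736416}{417} = - \frac{90750}{1770937} + \frac{4736416}{417} = \frac{8387856499042}{738480729}$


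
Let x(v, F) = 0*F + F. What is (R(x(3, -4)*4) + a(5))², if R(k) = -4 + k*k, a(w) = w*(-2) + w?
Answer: 61009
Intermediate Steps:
a(w) = -w (a(w) = -2*w + w = -w)
x(v, F) = F (x(v, F) = 0 + F = F)
R(k) = -4 + k²
(R(x(3, -4)*4) + a(5))² = ((-4 + (-4*4)²) - 1*5)² = ((-4 + (-16)²) - 5)² = ((-4 + 256) - 5)² = (252 - 5)² = 247² = 61009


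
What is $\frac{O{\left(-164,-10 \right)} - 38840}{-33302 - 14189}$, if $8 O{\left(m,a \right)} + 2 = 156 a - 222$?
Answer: $\frac{39063}{47491} \approx 0.82253$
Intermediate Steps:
$O{\left(m,a \right)} = -28 + \frac{39 a}{2}$ ($O{\left(m,a \right)} = - \frac{1}{4} + \frac{156 a - 222}{8} = - \frac{1}{4} + \frac{-222 + 156 a}{8} = - \frac{1}{4} + \left(- \frac{111}{4} + \frac{39 a}{2}\right) = -28 + \frac{39 a}{2}$)
$\frac{O{\left(-164,-10 \right)} - 38840}{-33302 - 14189} = \frac{\left(-28 + \frac{39}{2} \left(-10\right)\right) - 38840}{-33302 - 14189} = \frac{\left(-28 - 195\right) - 38840}{-47491} = \left(-223 - 38840\right) \left(- \frac{1}{47491}\right) = \left(-39063\right) \left(- \frac{1}{47491}\right) = \frac{39063}{47491}$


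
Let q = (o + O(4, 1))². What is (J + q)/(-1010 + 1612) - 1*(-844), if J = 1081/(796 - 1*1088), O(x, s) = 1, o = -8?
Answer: 148374923/175784 ≈ 844.08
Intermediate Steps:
q = 49 (q = (-8 + 1)² = (-7)² = 49)
J = -1081/292 (J = 1081/(796 - 1088) = 1081/(-292) = 1081*(-1/292) = -1081/292 ≈ -3.7021)
(J + q)/(-1010 + 1612) - 1*(-844) = (-1081/292 + 49)/(-1010 + 1612) - 1*(-844) = (13227/292)/602 + 844 = (13227/292)*(1/602) + 844 = 13227/175784 + 844 = 148374923/175784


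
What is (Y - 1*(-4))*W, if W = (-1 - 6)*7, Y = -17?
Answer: 637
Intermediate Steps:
W = -49 (W = -7*7 = -49)
(Y - 1*(-4))*W = (-17 - 1*(-4))*(-49) = (-17 + 4)*(-49) = -13*(-49) = 637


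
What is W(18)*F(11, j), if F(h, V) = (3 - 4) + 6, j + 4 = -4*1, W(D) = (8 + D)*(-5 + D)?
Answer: 1690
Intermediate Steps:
W(D) = (-5 + D)*(8 + D)
j = -8 (j = -4 - 4*1 = -4 - 4 = -8)
F(h, V) = 5 (F(h, V) = -1 + 6 = 5)
W(18)*F(11, j) = (-40 + 18**2 + 3*18)*5 = (-40 + 324 + 54)*5 = 338*5 = 1690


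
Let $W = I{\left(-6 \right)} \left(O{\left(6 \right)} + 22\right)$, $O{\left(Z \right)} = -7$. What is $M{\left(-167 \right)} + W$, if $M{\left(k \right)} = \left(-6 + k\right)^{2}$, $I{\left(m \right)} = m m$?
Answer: $30469$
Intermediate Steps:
$I{\left(m \right)} = m^{2}$
$W = 540$ ($W = \left(-6\right)^{2} \left(-7 + 22\right) = 36 \cdot 15 = 540$)
$M{\left(-167 \right)} + W = \left(-6 - 167\right)^{2} + 540 = \left(-173\right)^{2} + 540 = 29929 + 540 = 30469$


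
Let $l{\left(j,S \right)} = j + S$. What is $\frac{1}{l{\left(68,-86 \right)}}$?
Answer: $- \frac{1}{18} \approx -0.055556$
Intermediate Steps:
$l{\left(j,S \right)} = S + j$
$\frac{1}{l{\left(68,-86 \right)}} = \frac{1}{-86 + 68} = \frac{1}{-18} = - \frac{1}{18}$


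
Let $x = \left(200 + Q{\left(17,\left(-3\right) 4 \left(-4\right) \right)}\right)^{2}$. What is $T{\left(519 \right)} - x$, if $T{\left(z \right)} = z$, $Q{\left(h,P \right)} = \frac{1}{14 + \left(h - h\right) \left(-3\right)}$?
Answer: $- \frac{7743877}{196} \approx -39510.0$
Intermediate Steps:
$Q{\left(h,P \right)} = \frac{1}{14}$ ($Q{\left(h,P \right)} = \frac{1}{14 + 0 \left(-3\right)} = \frac{1}{14 + 0} = \frac{1}{14}$)
$x = \frac{7845601}{196}$ ($x = \left(200 + \frac{1}{14}\right)^{2} = \left(\frac{2801}{14}\right)^{2} = \frac{7845601}{196} \approx 40029.0$)
$T{\left(519 \right)} - x = 519 - \frac{7845601}{196} = - \frac{7743877}{196}$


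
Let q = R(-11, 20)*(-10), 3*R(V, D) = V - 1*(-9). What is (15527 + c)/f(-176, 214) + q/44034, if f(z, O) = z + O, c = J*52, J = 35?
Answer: 60304583/132102 ≈ 456.50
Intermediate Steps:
R(V, D) = 3 + V/3 (R(V, D) = (V - 1*(-9))/3 = (V + 9)/3 = (9 + V)/3 = 3 + V/3)
q = 20/3 (q = (3 + (⅓)*(-11))*(-10) = (3 - 11/3)*(-10) = -⅔*(-10) = 20/3 ≈ 6.6667)
c = 1820 (c = 35*52 = 1820)
f(z, O) = O + z
(15527 + c)/f(-176, 214) + q/44034 = (15527 + 1820)/(214 - 176) + (20/3)/44034 = 17347/38 + (20/3)*(1/44034) = 17347*(1/38) + 10/66051 = 913/2 + 10/66051 = 60304583/132102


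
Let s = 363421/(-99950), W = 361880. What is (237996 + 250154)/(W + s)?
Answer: 48790592500/36169542579 ≈ 1.3489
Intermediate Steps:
s = -363421/99950 (s = 363421*(-1/99950) = -363421/99950 ≈ -3.6360)
(237996 + 250154)/(W + s) = (237996 + 250154)/(361880 - 363421/99950) = 488150/(36169542579/99950) = 488150*(99950/36169542579) = 48790592500/36169542579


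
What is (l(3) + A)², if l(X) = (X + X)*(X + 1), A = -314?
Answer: 84100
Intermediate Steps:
l(X) = 2*X*(1 + X) (l(X) = (2*X)*(1 + X) = 2*X*(1 + X))
(l(3) + A)² = (2*3*(1 + 3) - 314)² = (2*3*4 - 314)² = (24 - 314)² = (-290)² = 84100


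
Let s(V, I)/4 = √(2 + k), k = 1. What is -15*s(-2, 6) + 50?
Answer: 50 - 60*√3 ≈ -53.923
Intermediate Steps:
s(V, I) = 4*√3 (s(V, I) = 4*√(2 + 1) = 4*√3)
-15*s(-2, 6) + 50 = -60*√3 + 50 = 50 - 60*√3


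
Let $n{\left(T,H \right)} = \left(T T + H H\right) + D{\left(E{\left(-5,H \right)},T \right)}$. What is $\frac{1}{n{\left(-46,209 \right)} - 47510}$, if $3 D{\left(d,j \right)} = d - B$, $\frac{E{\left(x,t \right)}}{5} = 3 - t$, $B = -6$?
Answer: $- \frac{3}{6163} \approx -0.00048678$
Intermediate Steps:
$E{\left(x,t \right)} = 15 - 5 t$ ($E{\left(x,t \right)} = 5 \left(3 - t\right) = 15 - 5 t$)
$D{\left(d,j \right)} = 2 + \frac{d}{3}$ ($D{\left(d,j \right)} = \frac{d - -6}{3} = \frac{d + 6}{3} = \frac{6 + d}{3} = 2 + \frac{d}{3}$)
$n{\left(T,H \right)} = 7 + H^{2} + T^{2} - \frac{5 H}{3}$ ($n{\left(T,H \right)} = \left(T T + H H\right) + \left(2 + \frac{15 - 5 H}{3}\right) = \left(T^{2} + H^{2}\right) + \left(2 - \left(-5 + \frac{5 H}{3}\right)\right) = \left(H^{2} + T^{2}\right) - \left(-7 + \frac{5 H}{3}\right) = 7 + H^{2} + T^{2} - \frac{5 H}{3}$)
$\frac{1}{n{\left(-46,209 \right)} - 47510} = \frac{1}{\left(7 + 209^{2} + \left(-46\right)^{2} - \frac{1045}{3}\right) - 47510} = \frac{1}{\left(7 + 43681 + 2116 - \frac{1045}{3}\right) - 47510} = \frac{1}{\frac{136367}{3} - 47510} = \frac{1}{- \frac{6163}{3}} = - \frac{3}{6163}$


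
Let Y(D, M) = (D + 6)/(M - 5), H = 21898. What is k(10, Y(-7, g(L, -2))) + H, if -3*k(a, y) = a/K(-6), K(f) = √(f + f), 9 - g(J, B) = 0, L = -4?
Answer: 21898 + 5*I*√3/9 ≈ 21898.0 + 0.96225*I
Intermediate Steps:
g(J, B) = 9 (g(J, B) = 9 - 1*0 = 9 + 0 = 9)
K(f) = √2*√f (K(f) = √(2*f) = √2*√f)
Y(D, M) = (6 + D)/(-5 + M)
k(a, y) = I*a*√3/18 (k(a, y) = -a/(3*(√2*√(-6))) = -a/(3*(√2*(I*√6))) = -a/(3*(2*I*√3)) = -a*(-I*√3/6)/3 = -(-1)*I*a*√3/18 = I*a*√3/18)
k(10, Y(-7, g(L, -2))) + H = (1/18)*I*10*√3 + 21898 = 5*I*√3/9 + 21898 = 21898 + 5*I*√3/9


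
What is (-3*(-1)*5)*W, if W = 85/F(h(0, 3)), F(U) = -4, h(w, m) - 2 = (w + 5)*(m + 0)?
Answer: -1275/4 ≈ -318.75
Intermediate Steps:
h(w, m) = 2 + m*(5 + w) (h(w, m) = 2 + (w + 5)*(m + 0) = 2 + (5 + w)*m = 2 + m*(5 + w))
W = -85/4 (W = 85/(-4) = 85*(-¼) = -85/4 ≈ -21.250)
(-3*(-1)*5)*W = (-3*(-1)*5)*(-85/4) = (3*5)*(-85/4) = 15*(-85/4) = -1275/4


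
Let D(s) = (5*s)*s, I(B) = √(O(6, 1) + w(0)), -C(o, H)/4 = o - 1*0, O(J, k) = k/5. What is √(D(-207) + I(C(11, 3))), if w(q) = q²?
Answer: √(5356125 + 5*√5)/5 ≈ 462.87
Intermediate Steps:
O(J, k) = k/5 (O(J, k) = k*(⅕) = k/5)
C(o, H) = -4*o (C(o, H) = -4*(o - 1*0) = -4*(o + 0) = -4*o)
I(B) = √5/5 (I(B) = √((⅕)*1 + 0²) = √(⅕ + 0) = √(⅕) = √5/5)
D(s) = 5*s²
√(D(-207) + I(C(11, 3))) = √(5*(-207)² + √5/5) = √(5*42849 + √5/5) = √(214245 + √5/5)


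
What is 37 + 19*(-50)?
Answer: -913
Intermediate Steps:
37 + 19*(-50) = 37 - 950 = -913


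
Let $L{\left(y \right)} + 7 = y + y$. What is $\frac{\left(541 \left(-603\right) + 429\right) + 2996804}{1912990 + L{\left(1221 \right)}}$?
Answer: $\frac{534202}{383085} \approx 1.3945$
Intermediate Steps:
$L{\left(y \right)} = -7 + 2 y$ ($L{\left(y \right)} = -7 + \left(y + y\right) = -7 + 2 y$)
$\frac{\left(541 \left(-603\right) + 429\right) + 2996804}{1912990 + L{\left(1221 \right)}} = \frac{\left(541 \left(-603\right) + 429\right) + 2996804}{1912990 + \left(-7 + 2 \cdot 1221\right)} = \frac{\left(-326223 + 429\right) + 2996804}{1912990 + \left(-7 + 2442\right)} = \frac{-325794 + 2996804}{1912990 + 2435} = \frac{2671010}{1915425} = 2671010 \cdot \frac{1}{1915425} = \frac{534202}{383085}$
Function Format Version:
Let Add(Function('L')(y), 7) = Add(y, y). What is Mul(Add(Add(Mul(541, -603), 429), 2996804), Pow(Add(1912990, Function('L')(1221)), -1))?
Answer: Rational(534202, 383085) ≈ 1.3945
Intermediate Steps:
Function('L')(y) = Add(-7, Mul(2, y)) (Function('L')(y) = Add(-7, Add(y, y)) = Add(-7, Mul(2, y)))
Mul(Add(Add(Mul(541, -603), 429), 2996804), Pow(Add(1912990, Function('L')(1221)), -1)) = Mul(Add(Add(Mul(541, -603), 429), 2996804), Pow(Add(1912990, Add(-7, Mul(2, 1221))), -1)) = Mul(Add(Add(-326223, 429), 2996804), Pow(Add(1912990, Add(-7, 2442)), -1)) = Mul(Add(-325794, 2996804), Pow(Add(1912990, 2435), -1)) = Mul(2671010, Pow(1915425, -1)) = Mul(2671010, Rational(1, 1915425)) = Rational(534202, 383085)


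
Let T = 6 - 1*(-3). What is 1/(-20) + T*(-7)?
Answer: -1261/20 ≈ -63.050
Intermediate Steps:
T = 9 (T = 6 + 3 = 9)
1/(-20) + T*(-7) = 1/(-20) + 9*(-7) = -1/20 - 63 = -1261/20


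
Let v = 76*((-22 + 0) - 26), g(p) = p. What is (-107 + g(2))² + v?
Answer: 7377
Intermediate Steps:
v = -3648 (v = 76*(-22 - 26) = 76*(-48) = -3648)
(-107 + g(2))² + v = (-107 + 2)² - 3648 = (-105)² - 3648 = 11025 - 3648 = 7377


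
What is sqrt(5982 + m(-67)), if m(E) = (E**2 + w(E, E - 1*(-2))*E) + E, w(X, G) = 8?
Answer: 2*sqrt(2467) ≈ 99.338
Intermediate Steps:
m(E) = E**2 + 9*E (m(E) = (E**2 + 8*E) + E = E**2 + 9*E)
sqrt(5982 + m(-67)) = sqrt(5982 - 67*(9 - 67)) = sqrt(5982 - 67*(-58)) = sqrt(5982 + 3886) = sqrt(9868) = 2*sqrt(2467)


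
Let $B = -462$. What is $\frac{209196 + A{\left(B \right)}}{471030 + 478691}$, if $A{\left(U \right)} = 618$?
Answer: $\frac{209814}{949721} \approx 0.22092$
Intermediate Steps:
$\frac{209196 + A{\left(B \right)}}{471030 + 478691} = \frac{209196 + 618}{471030 + 478691} = \frac{209814}{949721}$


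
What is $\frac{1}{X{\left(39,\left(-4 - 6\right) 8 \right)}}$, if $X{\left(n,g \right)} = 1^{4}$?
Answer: $1$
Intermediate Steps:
$X{\left(n,g \right)} = 1$
$\frac{1}{X{\left(39,\left(-4 - 6\right) 8 \right)}} = 1^{-1} = 1$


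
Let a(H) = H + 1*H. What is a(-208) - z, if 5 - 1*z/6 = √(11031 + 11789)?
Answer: -446 + 12*√5705 ≈ 460.38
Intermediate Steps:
a(H) = 2*H (a(H) = H + H = 2*H)
z = 30 - 12*√5705 (z = 30 - 6*√(11031 + 11789) = 30 - 12*√5705 ≈ -876.38)
a(-208) - z = 2*(-208) - (30 - 12*√5705) = -416 + (-30 + 12*√5705) = -446 + 12*√5705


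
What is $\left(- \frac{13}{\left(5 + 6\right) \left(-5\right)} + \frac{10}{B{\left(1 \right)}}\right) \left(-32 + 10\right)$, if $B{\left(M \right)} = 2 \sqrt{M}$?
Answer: $- \frac{576}{5} \approx -115.2$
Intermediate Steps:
$\left(- \frac{13}{\left(5 + 6\right) \left(-5\right)} + \frac{10}{B{\left(1 \right)}}\right) \left(-32 + 10\right) = \left(- \frac{13}{\left(5 + 6\right) \left(-5\right)} + \frac{10}{2 \sqrt{1}}\right) \left(-32 + 10\right) = \left(- \frac{13}{11 \left(-5\right)} + \frac{10}{2 \cdot 1}\right) \left(-22\right) = \left(- \frac{13}{-55} + \frac{10}{2}\right) \left(-22\right) = \left(\left(-13\right) \left(- \frac{1}{55}\right) + 10 \cdot \frac{1}{2}\right) \left(-22\right) = \left(\frac{13}{55} + 5\right) \left(-22\right) = \frac{288}{55} \left(-22\right) = - \frac{576}{5}$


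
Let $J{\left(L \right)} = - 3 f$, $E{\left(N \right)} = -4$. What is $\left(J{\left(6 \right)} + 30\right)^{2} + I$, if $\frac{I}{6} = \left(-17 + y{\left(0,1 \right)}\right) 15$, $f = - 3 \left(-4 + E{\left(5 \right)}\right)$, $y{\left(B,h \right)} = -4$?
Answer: $-126$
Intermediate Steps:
$f = 24$ ($f = - 3 \left(-4 - 4\right) = \left(-3\right) \left(-8\right) = 24$)
$J{\left(L \right)} = -72$ ($J{\left(L \right)} = \left(-3\right) 24 = -72$)
$I = -1890$ ($I = 6 \left(-17 - 4\right) 15 = 6 \left(\left(-21\right) 15\right) = 6 \left(-315\right) = -1890$)
$\left(J{\left(6 \right)} + 30\right)^{2} + I = \left(-72 + 30\right)^{2} - 1890 = \left(-42\right)^{2} - 1890 = 1764 - 1890 = -126$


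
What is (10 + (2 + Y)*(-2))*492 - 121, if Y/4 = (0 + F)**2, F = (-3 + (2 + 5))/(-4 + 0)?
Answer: -1105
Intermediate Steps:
F = -1 (F = (-3 + 7)/(-4) = 4*(-1/4) = -1)
Y = 4 (Y = 4*(0 - 1)**2 = 4*(-1)**2 = 4*1 = 4)
(10 + (2 + Y)*(-2))*492 - 121 = (10 + (2 + 4)*(-2))*492 - 121 = (10 + 6*(-2))*492 - 121 = (10 - 12)*492 - 121 = -2*492 - 121 = -984 - 121 = -1105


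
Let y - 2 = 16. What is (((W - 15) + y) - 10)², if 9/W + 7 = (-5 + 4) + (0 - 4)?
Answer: 961/16 ≈ 60.063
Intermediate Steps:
y = 18 (y = 2 + 16 = 18)
W = -¾ (W = 9/(-7 + ((-5 + 4) + (0 - 4))) = 9/(-7 + (-1 - 4)) = 9/(-7 - 5) = 9/(-12) = 9*(-1/12) = -¾ ≈ -0.75000)
(((W - 15) + y) - 10)² = (((-¾ - 15) + 18) - 10)² = ((-63/4 + 18) - 10)² = (9/4 - 10)² = (-31/4)² = 961/16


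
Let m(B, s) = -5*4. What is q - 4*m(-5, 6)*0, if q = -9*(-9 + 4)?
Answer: 45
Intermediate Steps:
m(B, s) = -20
q = 45 (q = -9*(-5) = 45)
q - 4*m(-5, 6)*0 = 45 - 4*(-20)*0 = 45 - (-80)*0 = 45 - 1*0 = 45 + 0 = 45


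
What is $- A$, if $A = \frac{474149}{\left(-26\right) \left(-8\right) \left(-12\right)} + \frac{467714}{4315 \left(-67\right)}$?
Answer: $\frac{10634327753}{55508160} \approx 191.58$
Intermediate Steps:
$A = - \frac{10634327753}{55508160}$ ($A = \frac{474149}{208 \left(-12\right)} + \frac{467714}{-289105} = \frac{474149}{-2496} + 467714 \left(- \frac{1}{289105}\right) = 474149 \left(- \frac{1}{2496}\right) - \frac{467714}{289105} = - \frac{36473}{192} - \frac{467714}{289105} = - \frac{10634327753}{55508160} \approx -191.58$)
$- A = \left(-1\right) \left(- \frac{10634327753}{55508160}\right) = \frac{10634327753}{55508160}$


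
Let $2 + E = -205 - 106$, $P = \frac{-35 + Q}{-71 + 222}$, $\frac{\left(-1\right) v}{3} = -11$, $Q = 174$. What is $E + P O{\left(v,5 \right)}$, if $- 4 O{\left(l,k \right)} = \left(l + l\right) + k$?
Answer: $- \frac{198921}{604} \approx -329.34$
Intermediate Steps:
$v = 33$ ($v = \left(-3\right) \left(-11\right) = 33$)
$P = \frac{139}{151}$ ($P = \frac{-35 + 174}{-71 + 222} = \frac{139}{151} \approx 0.92053$)
$E = -313$ ($E = -2 - 311 = -313$)
$O{\left(l,k \right)} = - \frac{l}{2} - \frac{k}{4}$ ($O{\left(l,k \right)} = - \frac{\left(l + l\right) + k}{4} = - \frac{2 l + k}{4} = - \frac{k + 2 l}{4} = - \frac{l}{2} - \frac{k}{4}$)
$E + P O{\left(v,5 \right)} = -313 + \frac{139 \left(\left(- \frac{1}{2}\right) 33 - \frac{5}{4}\right)}{151} = -313 + \frac{139 \left(- \frac{33}{2} - \frac{5}{4}\right)}{151} = -313 + \frac{139}{151} \left(- \frac{71}{4}\right) = -313 - \frac{9869}{604} = - \frac{198921}{604}$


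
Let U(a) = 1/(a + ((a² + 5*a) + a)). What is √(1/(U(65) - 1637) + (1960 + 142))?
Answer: √123373401029112542/7661159 ≈ 45.848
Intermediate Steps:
U(a) = 1/(a² + 7*a) (U(a) = 1/(a + (a² + 6*a)) = 1/(a² + 7*a))
√(1/(U(65) - 1637) + (1960 + 142)) = √(1/(1/(65*(7 + 65)) - 1637) + (1960 + 142)) = √(1/((1/65)/72 - 1637) + 2102) = √(1/((1/65)*(1/72) - 1637) + 2102) = √(1/(1/4680 - 1637) + 2102) = √(1/(-7661159/4680) + 2102) = √(-4680/7661159 + 2102) = √(16103751538/7661159) = √123373401029112542/7661159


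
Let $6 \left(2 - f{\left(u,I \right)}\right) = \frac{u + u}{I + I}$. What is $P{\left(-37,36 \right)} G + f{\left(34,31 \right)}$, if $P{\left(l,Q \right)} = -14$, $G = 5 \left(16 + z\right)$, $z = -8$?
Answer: $- \frac{51911}{93} \approx -558.18$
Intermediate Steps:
$G = 40$ ($G = 5 \left(16 - 8\right) = 5 \cdot 8 = 40$)
$f{\left(u,I \right)} = 2 - \frac{u}{6 I}$ ($f{\left(u,I \right)} = 2 - \frac{\left(u + u\right) \frac{1}{I + I}}{6} = 2 - \frac{2 u \frac{1}{2 I}}{6} = 2 - \frac{u \frac{1}{I}}{6} = 2 - \frac{u}{6 I}$)
$P{\left(-37,36 \right)} G + f{\left(34,31 \right)} = \left(-14\right) 40 + \left(2 - \frac{17}{3 \cdot 31}\right) = -560 + \left(2 - \frac{17}{3} \cdot \frac{1}{31}\right) = -560 + \left(2 - \frac{17}{93}\right) = -560 + \frac{169}{93} = - \frac{51911}{93}$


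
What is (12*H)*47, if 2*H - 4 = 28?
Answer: 9024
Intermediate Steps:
H = 16 (H = 2 + (1/2)*28 = 2 + 14 = 16)
(12*H)*47 = (12*16)*47 = 192*47 = 9024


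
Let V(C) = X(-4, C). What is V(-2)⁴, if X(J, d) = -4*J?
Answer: 65536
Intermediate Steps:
V(C) = 16 (V(C) = -4*(-4) = 16)
V(-2)⁴ = 16⁴ = 65536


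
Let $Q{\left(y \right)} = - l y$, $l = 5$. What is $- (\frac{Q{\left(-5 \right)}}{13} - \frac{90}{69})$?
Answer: $- \frac{185}{299} \approx -0.61873$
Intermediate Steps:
$Q{\left(y \right)} = - 5 y$ ($Q{\left(y \right)} = \left(-1\right) 5 y = - 5 y$)
$- (\frac{Q{\left(-5 \right)}}{13} - \frac{90}{69}) = - (\frac{\left(-5\right) \left(-5\right)}{13} - \frac{90}{69}) = - (25 \cdot \frac{1}{13} - \frac{30}{23}) = - (\frac{25}{13} - \frac{30}{23}) = \left(-1\right) \frac{185}{299} = - \frac{185}{299}$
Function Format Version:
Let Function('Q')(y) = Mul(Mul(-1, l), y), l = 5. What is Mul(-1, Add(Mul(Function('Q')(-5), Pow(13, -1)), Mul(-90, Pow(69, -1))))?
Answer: Rational(-185, 299) ≈ -0.61873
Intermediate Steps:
Function('Q')(y) = Mul(-5, y) (Function('Q')(y) = Mul(Mul(-1, 5), y) = Mul(-5, y))
Mul(-1, Add(Mul(Function('Q')(-5), Pow(13, -1)), Mul(-90, Pow(69, -1)))) = Mul(-1, Add(Mul(Mul(-5, -5), Pow(13, -1)), Mul(-90, Pow(69, -1)))) = Mul(-1, Add(Mul(25, Rational(1, 13)), Mul(-90, Rational(1, 69)))) = Mul(-1, Add(Rational(25, 13), Rational(-30, 23))) = Mul(-1, Rational(185, 299)) = Rational(-185, 299)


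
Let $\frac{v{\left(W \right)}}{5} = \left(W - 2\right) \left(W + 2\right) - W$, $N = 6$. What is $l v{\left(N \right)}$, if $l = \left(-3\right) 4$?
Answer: $-1560$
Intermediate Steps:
$l = -12$
$v{\left(W \right)} = - 5 W + 5 \left(-2 + W\right) \left(2 + W\right)$ ($v{\left(W \right)} = 5 \left(\left(W - 2\right) \left(W + 2\right) - W\right) = 5 \left(\left(-2 + W\right) \left(2 + W\right) - W\right) = 5 \left(- W + \left(-2 + W\right) \left(2 + W\right)\right) = - 5 W + 5 \left(-2 + W\right) \left(2 + W\right)$)
$l v{\left(N \right)} = - 12 \left(-20 - 30 + 5 \cdot 6^{2}\right) = - 12 \left(-20 - 30 + 5 \cdot 36\right) = - 12 \left(-20 - 30 + 180\right) = \left(-12\right) 130 = -1560$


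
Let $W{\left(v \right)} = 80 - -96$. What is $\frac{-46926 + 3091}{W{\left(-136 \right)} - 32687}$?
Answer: $\frac{43835}{32511} \approx 1.3483$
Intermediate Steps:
$W{\left(v \right)} = 176$ ($W{\left(v \right)} = 80 + 96 = 176$)
$\frac{-46926 + 3091}{W{\left(-136 \right)} - 32687} = \frac{-46926 + 3091}{176 - 32687} = - \frac{43835}{-32511} = \left(-43835\right) \left(- \frac{1}{32511}\right) = \frac{43835}{32511}$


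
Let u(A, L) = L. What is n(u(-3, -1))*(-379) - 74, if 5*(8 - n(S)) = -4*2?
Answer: -18562/5 ≈ -3712.4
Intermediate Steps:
n(S) = 48/5 (n(S) = 8 - (-4)*2/5 = 8 - ⅕*(-8) = 8 + 8/5 = 48/5)
n(u(-3, -1))*(-379) - 74 = (48/5)*(-379) - 74 = -18192/5 - 74 = -18562/5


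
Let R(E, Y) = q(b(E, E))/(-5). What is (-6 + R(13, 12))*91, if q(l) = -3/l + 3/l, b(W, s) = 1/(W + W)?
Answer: -546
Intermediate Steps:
b(W, s) = 1/(2*W)
q(l) = 0
R(E, Y) = 0 (R(E, Y) = 0/(-5) = 0*(-⅕) = 0)
(-6 + R(13, 12))*91 = (-6 + 0)*91 = -6*91 = -546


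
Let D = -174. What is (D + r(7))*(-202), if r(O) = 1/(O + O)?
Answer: 245935/7 ≈ 35134.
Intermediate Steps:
r(O) = 1/(2*O)
(D + r(7))*(-202) = (-174 + (½)/7)*(-202) = (-174 + (½)*(⅐))*(-202) = (-174 + 1/14)*(-202) = -2435/14*(-202) = 245935/7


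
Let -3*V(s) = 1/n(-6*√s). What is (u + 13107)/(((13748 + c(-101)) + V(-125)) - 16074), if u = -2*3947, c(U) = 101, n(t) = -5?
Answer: -78195/33374 ≈ -2.3430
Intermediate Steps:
V(s) = 1/15 (V(s) = -⅓/(-5) = -⅓*(-⅕) = 1/15)
u = -7894
(u + 13107)/(((13748 + c(-101)) + V(-125)) - 16074) = (-7894 + 13107)/(((13748 + 101) + 1/15) - 16074) = 5213/((13849 + 1/15) - 16074) = 5213/(207736/15 - 16074) = 5213/(-33374/15) = 5213*(-15/33374) = -78195/33374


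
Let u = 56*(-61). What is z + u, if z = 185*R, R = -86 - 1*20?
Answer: -23026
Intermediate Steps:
R = -106 (R = -86 - 20 = -106)
z = -19610 (z = 185*(-106) = -19610)
u = -3416
z + u = -19610 - 3416 = -23026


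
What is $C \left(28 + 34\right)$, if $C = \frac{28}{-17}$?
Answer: $- \frac{1736}{17} \approx -102.12$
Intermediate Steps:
$C = - \frac{28}{17}$ ($C = 28 \left(- \frac{1}{17}\right) = - \frac{28}{17} \approx -1.6471$)
$C \left(28 + 34\right) = - \frac{28 \left(28 + 34\right)}{17} = \left(- \frac{28}{17}\right) 62 = - \frac{1736}{17}$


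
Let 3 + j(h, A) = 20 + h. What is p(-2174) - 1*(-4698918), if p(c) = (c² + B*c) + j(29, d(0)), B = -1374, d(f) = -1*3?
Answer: 12412316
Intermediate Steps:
d(f) = -3
j(h, A) = 17 + h (j(h, A) = -3 + (20 + h) = 17 + h)
p(c) = 46 + c² - 1374*c (p(c) = (c² - 1374*c) + (17 + 29) = (c² - 1374*c) + 46 = 46 + c² - 1374*c)
p(-2174) - 1*(-4698918) = (46 + (-2174)² - 1374*(-2174)) - 1*(-4698918) = (46 + 4726276 + 2987076) + 4698918 = 7713398 + 4698918 = 12412316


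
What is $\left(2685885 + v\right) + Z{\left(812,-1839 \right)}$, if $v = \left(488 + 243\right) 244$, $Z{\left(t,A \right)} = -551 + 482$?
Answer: $2864180$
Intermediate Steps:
$Z{\left(t,A \right)} = -69$
$v = 178364$ ($v = 731 \cdot 244 = 178364$)
$\left(2685885 + v\right) + Z{\left(812,-1839 \right)} = \left(2685885 + 178364\right) - 69 = 2864249 - 69 = 2864180$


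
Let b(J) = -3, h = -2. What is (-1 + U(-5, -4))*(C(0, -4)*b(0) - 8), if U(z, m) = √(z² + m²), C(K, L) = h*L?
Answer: 32 - 32*√41 ≈ -172.90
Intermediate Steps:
C(K, L) = -2*L
U(z, m) = √(m² + z²)
(-1 + U(-5, -4))*(C(0, -4)*b(0) - 8) = (-1 + √((-4)² + (-5)²))*(-2*(-4)*(-3) - 8) = (-1 + √(16 + 25))*(8*(-3) - 8) = (-1 + √41)*(-24 - 8) = (-1 + √41)*(-32) = 32 - 32*√41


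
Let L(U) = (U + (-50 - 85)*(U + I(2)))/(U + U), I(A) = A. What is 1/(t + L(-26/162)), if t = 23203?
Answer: 13/311703 ≈ 4.1706e-5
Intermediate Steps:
L(U) = (-270 - 134*U)/(2*U) (L(U) = (U + (-50 - 85)*(U + 2))/(U + U) = (U - 135*(2 + U))/((2*U)) = (U + (-270 - 135*U))*(1/(2*U)) = (-270 - 134*U)*(1/(2*U)) = (-270 - 134*U)/(2*U))
1/(t + L(-26/162)) = 1/(23203 + (-67 - 135/((-26/162)))) = 1/(23203 + (-67 - 135/((-26*1/162)))) = 1/(23203 + (-67 - 135/(-13/81))) = 1/(23203 + (-67 - 135*(-81/13))) = 1/(23203 + (-67 + 10935/13)) = 1/(23203 + 10064/13) = 1/(311703/13) = 13/311703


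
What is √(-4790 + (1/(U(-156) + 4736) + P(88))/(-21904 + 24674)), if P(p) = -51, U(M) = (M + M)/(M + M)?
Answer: I*√206178558526640535/6560745 ≈ 69.21*I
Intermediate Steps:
U(M) = 1 (U(M) = (2*M)/((2*M)) = (2*M)*(1/(2*M)) = 1)
√(-4790 + (1/(U(-156) + 4736) + P(88))/(-21904 + 24674)) = √(-4790 + (1/(1 + 4736) - 51)/(-21904 + 24674)) = √(-4790 + (1/4737 - 51)/2770) = √(-4790 + (1/4737 - 51)*(1/2770)) = √(-4790 - 241586/4737*1/2770) = √(-4790 - 120793/6560745) = √(-31426089343/6560745) = I*√206178558526640535/6560745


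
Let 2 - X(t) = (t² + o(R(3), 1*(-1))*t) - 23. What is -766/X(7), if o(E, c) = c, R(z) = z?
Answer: 766/17 ≈ 45.059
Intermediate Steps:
X(t) = 25 + t - t² (X(t) = 2 - ((t² + (1*(-1))*t) - 23) = 2 - ((t² - t) - 23) = 2 - (-23 + t² - t) = 2 + (23 + t - t²) = 25 + t - t²)
-766/X(7) = -766/(25 + 7 - 1*7²) = -766/(25 + 7 - 1*49) = -766/(25 + 7 - 49) = -766/(-17) = -766*(-1/17) = 766/17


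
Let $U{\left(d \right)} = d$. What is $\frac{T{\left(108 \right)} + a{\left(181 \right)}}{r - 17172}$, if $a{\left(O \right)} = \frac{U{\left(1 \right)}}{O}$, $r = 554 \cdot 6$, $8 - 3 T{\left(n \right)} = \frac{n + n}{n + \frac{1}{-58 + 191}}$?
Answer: $- \frac{15643847}{108017100360} \approx -0.00014483$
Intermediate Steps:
$T{\left(n \right)} = \frac{8}{3} - \frac{2 n}{3 \left(\frac{1}{133} + n\right)}$ ($T{\left(n \right)} = \frac{8}{3} - \frac{\left(n + n\right) \frac{1}{n + \frac{1}{-58 + 191}}}{3} = \frac{8}{3} - \frac{2 n \frac{1}{n + \frac{1}{133}}}{3} = \frac{8}{3} - \frac{2 n \frac{1}{\frac{1}{133} + n}}{3} = \frac{8}{3} - \frac{2 n}{3 \left(\frac{1}{133} + n\right)}$)
$r = 3324$
$a{\left(O \right)} = \frac{1}{O}$ ($a{\left(O \right)} = 1 \frac{1}{O} = \frac{1}{O}$)
$\frac{T{\left(108 \right)} + a{\left(181 \right)}}{r - 17172} = \frac{\frac{2 \left(4 + 399 \cdot 108\right)}{3 \left(1 + 133 \cdot 108\right)} + \frac{1}{181}}{3324 - 17172} = \frac{\frac{2 \left(4 + 43092\right)}{3 \left(1 + 14364\right)} + \frac{1}{181}}{-13848} = \left(\frac{2}{3} \cdot \frac{1}{14365} \cdot 43096 + \frac{1}{181}\right) \left(- \frac{1}{13848}\right) = \left(\frac{86192}{43095} + \frac{1}{181}\right) \left(- \frac{1}{13848}\right) = \frac{15643847}{7800195} \left(- \frac{1}{13848}\right) = - \frac{15643847}{108017100360}$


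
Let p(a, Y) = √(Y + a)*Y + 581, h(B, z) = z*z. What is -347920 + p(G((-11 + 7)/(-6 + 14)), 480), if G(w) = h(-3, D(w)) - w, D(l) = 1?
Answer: -347339 + 720*√214 ≈ -3.3681e+5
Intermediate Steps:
h(B, z) = z²
G(w) = 1 - w (G(w) = 1² - w = 1 - w)
p(a, Y) = 581 + Y*√(Y + a) (p(a, Y) = Y*√(Y + a) + 581 = 581 + Y*√(Y + a))
-347920 + p(G((-11 + 7)/(-6 + 14)), 480) = -347920 + (581 + 480*√(480 + (1 - (-11 + 7)/(-6 + 14)))) = -347920 + (581 + 480*√(480 + (1 - (-4)/8))) = -347920 + (581 + 480*√(480 + (1 - 1*(-½)))) = -347920 + (581 + 480*√(480 + (1 + ½))) = -347920 + (581 + 480*√(480 + 3/2)) = -347920 + (581 + 480*√(963/2)) = -347920 + (581 + 480*(3*√214/2)) = -347920 + (581 + 720*√214) = -347339 + 720*√214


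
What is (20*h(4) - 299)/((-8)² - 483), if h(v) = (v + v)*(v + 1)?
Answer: -501/419 ≈ -1.1957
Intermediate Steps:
h(v) = 2*v*(1 + v) (h(v) = (2*v)*(1 + v) = 2*v*(1 + v))
(20*h(4) - 299)/((-8)² - 483) = (20*(2*4*(1 + 4)) - 299)/((-8)² - 483) = (20*(2*4*5) - 299)/(64 - 483) = (20*40 - 299)/(-419) = (800 - 299)*(-1/419) = 501*(-1/419) = -501/419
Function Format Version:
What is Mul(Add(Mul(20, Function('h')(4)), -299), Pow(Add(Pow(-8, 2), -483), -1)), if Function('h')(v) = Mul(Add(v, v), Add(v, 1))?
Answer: Rational(-501, 419) ≈ -1.1957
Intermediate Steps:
Function('h')(v) = Mul(2, v, Add(1, v)) (Function('h')(v) = Mul(Mul(2, v), Add(1, v)) = Mul(2, v, Add(1, v)))
Mul(Add(Mul(20, Function('h')(4)), -299), Pow(Add(Pow(-8, 2), -483), -1)) = Mul(Add(Mul(20, Mul(2, 4, Add(1, 4))), -299), Pow(Add(Pow(-8, 2), -483), -1)) = Mul(Add(Mul(20, Mul(2, 4, 5)), -299), Pow(Add(64, -483), -1)) = Mul(Add(Mul(20, 40), -299), Pow(-419, -1)) = Mul(Add(800, -299), Rational(-1, 419)) = Mul(501, Rational(-1, 419)) = Rational(-501, 419)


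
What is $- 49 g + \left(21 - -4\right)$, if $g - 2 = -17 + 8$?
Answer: $368$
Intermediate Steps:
$g = -7$ ($g = 2 + \left(-17 + 8\right) = 2 - 9 = -7$)
$- 49 g + \left(21 - -4\right) = \left(-49\right) \left(-7\right) + \left(21 - -4\right) = 343 + \left(21 + 4\right) = 343 + 25 = 368$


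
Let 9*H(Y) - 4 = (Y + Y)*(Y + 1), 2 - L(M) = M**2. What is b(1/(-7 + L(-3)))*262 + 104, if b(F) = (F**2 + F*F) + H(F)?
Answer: 96692/441 ≈ 219.26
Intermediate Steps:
L(M) = 2 - M**2
H(Y) = 4/9 + 2*Y*(1 + Y)/9 (H(Y) = 4/9 + ((Y + Y)*(Y + 1))/9 = 4/9 + ((2*Y)*(1 + Y))/9 = 4/9 + (2*Y*(1 + Y))/9 = 4/9 + 2*Y*(1 + Y)/9)
b(F) = 4/9 + 2*F/9 + 20*F**2/9 (b(F) = (F**2 + F*F) + (4/9 + 2*F/9 + 2*F**2/9) = (F**2 + F**2) + (4/9 + 2*F/9 + 2*F**2/9) = 2*F**2 + (4/9 + 2*F/9 + 2*F**2/9) = 4/9 + 2*F/9 + 20*F**2/9)
b(1/(-7 + L(-3)))*262 + 104 = (4/9 + 2/(9*(-7 + (2 - 1*(-3)**2))) + 20*(1/(-7 + (2 - 1*(-3)**2)))**2/9)*262 + 104 = (4/9 + 2/(9*(-7 + (2 - 1*9))) + 20*(1/(-7 + (2 - 1*9)))**2/9)*262 + 104 = (4/9 + 2/(9*(-7 + (2 - 9))) + 20*(1/(-7 + (2 - 9)))**2/9)*262 + 104 = (4/9 + 2/(9*(-7 - 7)) + 20*(1/(-7 - 7))**2/9)*262 + 104 = (4/9 + (2/9)/(-14) + 20*(1/(-14))**2/9)*262 + 104 = (4/9 + (2/9)*(-1/14) + 20*(-1/14)**2/9)*262 + 104 = (4/9 - 1/63 + (20/9)*(1/196))*262 + 104 = (4/9 - 1/63 + 5/441)*262 + 104 = (194/441)*262 + 104 = 50828/441 + 104 = 96692/441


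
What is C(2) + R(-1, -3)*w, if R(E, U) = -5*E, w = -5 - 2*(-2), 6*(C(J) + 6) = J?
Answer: -32/3 ≈ -10.667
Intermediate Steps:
C(J) = -6 + J/6
w = -1 (w = -5 + 4 = -1)
C(2) + R(-1, -3)*w = (-6 + (1/6)*2) - 5*(-1)*(-1) = (-6 + 1/3) + 5*(-1) = -17/3 - 5 = -32/3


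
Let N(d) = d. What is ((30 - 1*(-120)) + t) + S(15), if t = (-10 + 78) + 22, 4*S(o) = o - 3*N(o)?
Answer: 465/2 ≈ 232.50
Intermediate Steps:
S(o) = -o/2 (S(o) = (o - 3*o)/4 = (-2*o)/4 = -o/2)
t = 90 (t = 68 + 22 = 90)
((30 - 1*(-120)) + t) + S(15) = ((30 - 1*(-120)) + 90) - 1/2*15 = ((30 + 120) + 90) - 15/2 = (150 + 90) - 15/2 = 240 - 15/2 = 465/2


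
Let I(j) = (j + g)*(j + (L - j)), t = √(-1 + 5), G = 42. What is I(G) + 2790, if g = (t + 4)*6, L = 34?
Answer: 5442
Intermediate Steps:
t = 2 (t = √4 = 2)
g = 36 (g = (2 + 4)*6 = 6*6 = 36)
I(j) = 1224 + 34*j (I(j) = (j + 36)*(j + (34 - j)) = (36 + j)*34 = 1224 + 34*j)
I(G) + 2790 = (1224 + 34*42) + 2790 = (1224 + 1428) + 2790 = 2652 + 2790 = 5442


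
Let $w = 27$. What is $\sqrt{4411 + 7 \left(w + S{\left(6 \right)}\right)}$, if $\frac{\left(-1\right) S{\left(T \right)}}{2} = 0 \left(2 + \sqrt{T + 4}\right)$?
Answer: $10 \sqrt{46} \approx 67.823$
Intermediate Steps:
$S{\left(T \right)} = 0$ ($S{\left(T \right)} = - 2 \cdot 0 \left(2 + \sqrt{T + 4}\right) = - 2 \cdot 0 \left(2 + \sqrt{4 + T}\right) = \left(-2\right) 0 = 0$)
$\sqrt{4411 + 7 \left(w + S{\left(6 \right)}\right)} = \sqrt{4411 + 7 \left(27 + 0\right)} = \sqrt{4411 + 7 \cdot 27} = \sqrt{4411 + 189} = \sqrt{4600} = 10 \sqrt{46}$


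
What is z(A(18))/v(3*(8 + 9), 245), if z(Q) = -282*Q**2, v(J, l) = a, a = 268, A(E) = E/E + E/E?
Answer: -282/67 ≈ -4.2090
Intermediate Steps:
A(E) = 2 (A(E) = 1 + 1 = 2)
v(J, l) = 268
z(A(18))/v(3*(8 + 9), 245) = -282*2**2/268 = -282*4*(1/268) = -1128*1/268 = -282/67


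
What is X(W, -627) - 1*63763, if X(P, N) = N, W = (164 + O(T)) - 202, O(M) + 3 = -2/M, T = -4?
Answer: -64390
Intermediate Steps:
O(M) = -3 - 2/M
W = -81/2 (W = (164 + (-3 - 2/(-4))) - 202 = (164 + (-3 - 2*(-1/4))) - 202 = (164 + (-3 + 1/2)) - 202 = (164 - 5/2) - 202 = 323/2 - 202 = -81/2 ≈ -40.500)
X(W, -627) - 1*63763 = -627 - 1*63763 = -627 - 63763 = -64390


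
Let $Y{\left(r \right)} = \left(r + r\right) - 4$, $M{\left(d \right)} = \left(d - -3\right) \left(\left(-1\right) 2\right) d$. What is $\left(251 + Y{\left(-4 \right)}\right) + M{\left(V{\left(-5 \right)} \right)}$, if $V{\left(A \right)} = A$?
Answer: $219$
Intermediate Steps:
$M{\left(d \right)} = d \left(-6 - 2 d\right)$ ($M{\left(d \right)} = \left(d + 3\right) \left(-2\right) d = \left(3 + d\right) \left(-2\right) d = \left(-6 - 2 d\right) d = d \left(-6 - 2 d\right)$)
$Y{\left(r \right)} = -4 + 2 r$ ($Y{\left(r \right)} = 2 r - 4 = -4 + 2 r$)
$\left(251 + Y{\left(-4 \right)}\right) + M{\left(V{\left(-5 \right)} \right)} = \left(251 + \left(-4 + 2 \left(-4\right)\right)\right) - - 10 \left(3 - 5\right) = \left(251 - 12\right) - \left(-10\right) \left(-2\right) = \left(251 - 12\right) - 20 = 239 - 20 = 219$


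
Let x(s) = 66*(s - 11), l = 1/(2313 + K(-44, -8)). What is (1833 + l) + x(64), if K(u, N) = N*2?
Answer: 12245308/2297 ≈ 5331.0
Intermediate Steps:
K(u, N) = 2*N
l = 1/2297 (l = 1/(2313 + 2*(-8)) = 1/(2313 - 16) = 1/2297 ≈ 0.00043535)
x(s) = -726 + 66*s (x(s) = 66*(-11 + s) = -726 + 66*s)
(1833 + l) + x(64) = (1833 + 1/2297) + (-726 + 66*64) = 4210402/2297 + (-726 + 4224) = 4210402/2297 + 3498 = 12245308/2297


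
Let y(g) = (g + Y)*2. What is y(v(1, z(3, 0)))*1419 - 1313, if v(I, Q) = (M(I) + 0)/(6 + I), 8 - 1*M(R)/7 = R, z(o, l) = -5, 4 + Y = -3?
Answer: -1313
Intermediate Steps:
Y = -7 (Y = -4 - 3 = -7)
M(R) = 56 - 7*R
v(I, Q) = (56 - 7*I)/(6 + I) (v(I, Q) = ((56 - 7*I) + 0)/(6 + I) = (56 - 7*I)/(6 + I))
y(g) = -14 + 2*g (y(g) = (g - 7)*2 = (-7 + g)*2 = -14 + 2*g)
y(v(1, z(3, 0)))*1419 - 1313 = (-14 + 2*(7*(8 - 1*1)/(6 + 1)))*1419 - 1313 = (-14 + 2*(7*(8 - 1)/7))*1419 - 1313 = (-14 + 2*(7*(1/7)*7))*1419 - 1313 = (-14 + 2*7)*1419 - 1313 = (-14 + 14)*1419 - 1313 = 0*1419 - 1313 = 0 - 1313 = -1313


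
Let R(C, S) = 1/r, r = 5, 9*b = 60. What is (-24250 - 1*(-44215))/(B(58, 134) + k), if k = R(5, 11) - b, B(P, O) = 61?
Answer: 299475/818 ≈ 366.11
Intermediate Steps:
b = 20/3 (b = (⅑)*60 = 20/3 ≈ 6.6667)
R(C, S) = ⅕ (R(C, S) = 1/5 = ⅕)
k = -97/15 (k = ⅕ - 1*20/3 = ⅕ - 20/3 = -97/15 ≈ -6.4667)
(-24250 - 1*(-44215))/(B(58, 134) + k) = (-24250 - 1*(-44215))/(61 - 97/15) = (-24250 + 44215)/(818/15) = 19965*(15/818) = 299475/818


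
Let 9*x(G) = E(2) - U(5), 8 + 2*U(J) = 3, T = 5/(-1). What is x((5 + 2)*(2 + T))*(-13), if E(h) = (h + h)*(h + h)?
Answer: -481/18 ≈ -26.722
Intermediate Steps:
T = -5 (T = 5*(-1) = -5)
E(h) = 4*h² (E(h) = (2*h)*(2*h) = 4*h²)
U(J) = -5/2 (U(J) = -4 + (½)*3 = -4 + 3/2 = -5/2)
x(G) = 37/18 (x(G) = (4*2² - 1*(-5/2))/9 = (4*4 + 5/2)/9 = (16 + 5/2)/9 = (⅑)*(37/2) = 37/18)
x((5 + 2)*(2 + T))*(-13) = (37/18)*(-13) = -481/18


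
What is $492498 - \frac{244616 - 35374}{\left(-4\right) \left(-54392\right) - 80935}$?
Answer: $\frac{67291269992}{136633} \approx 4.925 \cdot 10^{5}$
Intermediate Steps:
$492498 - \frac{244616 - 35374}{\left(-4\right) \left(-54392\right) - 80935} = 492498 - \frac{209242}{217568 - 80935} = 492498 - \frac{209242}{136633} = \frac{67291269992}{136633}$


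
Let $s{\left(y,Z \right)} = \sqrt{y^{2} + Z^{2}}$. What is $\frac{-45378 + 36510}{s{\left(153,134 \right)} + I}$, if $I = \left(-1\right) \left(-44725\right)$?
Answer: $- \frac{6610355}{33338071} + \frac{739 \sqrt{41365}}{166690355} \approx -0.19738$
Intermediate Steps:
$I = 44725$
$s{\left(y,Z \right)} = \sqrt{Z^{2} + y^{2}}$
$\frac{-45378 + 36510}{s{\left(153,134 \right)} + I} = \frac{-45378 + 36510}{\sqrt{134^{2} + 153^{2}} + 44725} = - \frac{8868}{\sqrt{17956 + 23409} + 44725} = - \frac{8868}{\sqrt{41365} + 44725} = - \frac{8868}{44725 + \sqrt{41365}}$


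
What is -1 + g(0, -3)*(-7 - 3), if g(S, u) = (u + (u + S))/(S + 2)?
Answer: 29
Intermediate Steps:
g(S, u) = (S + 2*u)/(2 + S) (g(S, u) = (u + (S + u))/(2 + S) = (S + 2*u)/(2 + S))
-1 + g(0, -3)*(-7 - 3) = -1 + ((0 + 2*(-3))/(2 + 0))*(-7 - 3) = -1 + ((0 - 6)/2)*(-10) = -1 + ((½)*(-6))*(-10) = -1 - 3*(-10) = -1 + 30 = 29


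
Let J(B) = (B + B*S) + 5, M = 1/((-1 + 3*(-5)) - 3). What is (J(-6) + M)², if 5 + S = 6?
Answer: 17956/361 ≈ 49.740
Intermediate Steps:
S = 1 (S = -5 + 6 = 1)
M = -1/19 (M = 1/((-1 - 15) - 3) = 1/(-16 - 3) = 1/(-19) = -1/19 ≈ -0.052632)
J(B) = 5 + 2*B (J(B) = (B + B*1) + 5 = (B + B) + 5 = 2*B + 5 = 5 + 2*B)
(J(-6) + M)² = ((5 + 2*(-6)) - 1/19)² = ((5 - 12) - 1/19)² = (-7 - 1/19)² = (-134/19)² = 17956/361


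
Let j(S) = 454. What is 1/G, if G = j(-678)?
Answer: 1/454 ≈ 0.0022026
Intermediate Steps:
G = 454
1/G = 1/454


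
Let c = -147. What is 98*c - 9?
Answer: -14415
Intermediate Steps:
98*c - 9 = 98*(-147) - 9 = -14406 - 9 = -14415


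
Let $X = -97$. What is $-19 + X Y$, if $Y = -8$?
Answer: $757$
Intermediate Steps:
$-19 + X Y = -19 - -776 = -19 + 776 = 757$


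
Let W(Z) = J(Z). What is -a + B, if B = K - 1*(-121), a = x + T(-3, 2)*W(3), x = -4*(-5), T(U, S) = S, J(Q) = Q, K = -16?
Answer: 79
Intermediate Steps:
x = 20
W(Z) = Z
a = 26 (a = 20 + 2*3 = 20 + 6 = 26)
B = 105 (B = -16 - 1*(-121) = -16 + 121 = 105)
-a + B = -1*26 + 105 = -26 + 105 = 79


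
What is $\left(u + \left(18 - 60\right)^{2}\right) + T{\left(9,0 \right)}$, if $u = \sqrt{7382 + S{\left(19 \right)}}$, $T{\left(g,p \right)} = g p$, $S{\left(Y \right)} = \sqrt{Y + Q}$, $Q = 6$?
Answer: $1764 + \sqrt{7387} \approx 1849.9$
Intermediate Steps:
$S{\left(Y \right)} = \sqrt{6 + Y}$ ($S{\left(Y \right)} = \sqrt{Y + 6} = \sqrt{6 + Y}$)
$u = \sqrt{7387}$ ($u = \sqrt{7382 + \sqrt{6 + 19}} = \sqrt{7382 + \sqrt{25}} = \sqrt{7382 + 5} = \sqrt{7387} \approx 85.948$)
$\left(u + \left(18 - 60\right)^{2}\right) + T{\left(9,0 \right)} = \left(\sqrt{7387} + \left(18 - 60\right)^{2}\right) + 9 \cdot 0 = \left(\sqrt{7387} + \left(-42\right)^{2}\right) + 0 = \left(\sqrt{7387} + 1764\right) + 0 = \left(1764 + \sqrt{7387}\right) + 0 = 1764 + \sqrt{7387}$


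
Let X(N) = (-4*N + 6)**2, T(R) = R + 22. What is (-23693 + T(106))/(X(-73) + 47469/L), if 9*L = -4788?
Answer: -12536580/47196259 ≈ -0.26563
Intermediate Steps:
L = -532 (L = (1/9)*(-4788) = -532)
T(R) = 22 + R
X(N) = (6 - 4*N)**2
(-23693 + T(106))/(X(-73) + 47469/L) = (-23693 + (22 + 106))/(4*(-3 + 2*(-73))**2 + 47469/(-532)) = (-23693 + 128)/(4*(-3 - 146)**2 + 47469*(-1/532)) = -23565/(4*(-149)**2 - 47469/532) = -23565/(4*22201 - 47469/532) = -23565/(88804 - 47469/532) = -23565/47196259/532 = -23565*532/47196259 = -12536580/47196259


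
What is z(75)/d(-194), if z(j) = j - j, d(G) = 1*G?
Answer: 0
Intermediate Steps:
d(G) = G
z(j) = 0
z(75)/d(-194) = 0/(-194) = 0*(-1/194) = 0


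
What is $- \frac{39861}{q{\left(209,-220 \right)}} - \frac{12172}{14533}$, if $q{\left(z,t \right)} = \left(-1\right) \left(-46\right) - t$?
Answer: $- \frac{582537665}{3865778} \approx -150.69$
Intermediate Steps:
$q{\left(z,t \right)} = 46 - t$
$- \frac{39861}{q{\left(209,-220 \right)}} - \frac{12172}{14533} = - \frac{39861}{46 - -220} - \frac{12172}{14533} = - \frac{39861}{46 + 220} - \frac{12172}{14533} = - \frac{39861}{266} - \frac{12172}{14533} = - \frac{582537665}{3865778}$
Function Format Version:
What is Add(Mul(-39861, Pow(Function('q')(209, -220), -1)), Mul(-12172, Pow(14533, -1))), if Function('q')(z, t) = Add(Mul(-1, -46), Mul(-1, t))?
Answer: Rational(-582537665, 3865778) ≈ -150.69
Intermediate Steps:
Function('q')(z, t) = Add(46, Mul(-1, t))
Add(Mul(-39861, Pow(Function('q')(209, -220), -1)), Mul(-12172, Pow(14533, -1))) = Add(Mul(-39861, Pow(Add(46, Mul(-1, -220)), -1)), Mul(-12172, Pow(14533, -1))) = Add(Mul(-39861, Pow(Add(46, 220), -1)), Mul(-12172, Rational(1, 14533))) = Add(Mul(-39861, Pow(266, -1)), Rational(-12172, 14533)) = Add(Mul(-39861, Rational(1, 266)), Rational(-12172, 14533)) = Add(Rational(-39861, 266), Rational(-12172, 14533)) = Rational(-582537665, 3865778)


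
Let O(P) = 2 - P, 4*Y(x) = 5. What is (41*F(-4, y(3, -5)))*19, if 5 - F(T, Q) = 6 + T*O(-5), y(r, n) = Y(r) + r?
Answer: 21033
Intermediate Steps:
Y(x) = 5/4 (Y(x) = (1/4)*5 = 5/4)
y(r, n) = 5/4 + r
F(T, Q) = -1 - 7*T (F(T, Q) = 5 - (6 + T*(2 - 1*(-5))) = 5 - (6 + T*(2 + 5)) = 5 - (6 + T*7) = 5 - (6 + 7*T) = 5 + (-6 - 7*T) = -1 - 7*T)
(41*F(-4, y(3, -5)))*19 = (41*(-1 - 7*(-4)))*19 = (41*(-1 + 28))*19 = (41*27)*19 = 1107*19 = 21033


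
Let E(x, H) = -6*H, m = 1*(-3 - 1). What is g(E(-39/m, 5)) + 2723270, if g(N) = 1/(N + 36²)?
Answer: 3447659821/1266 ≈ 2.7233e+6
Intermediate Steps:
m = -4 (m = 1*(-4) = -4)
g(N) = 1/(1296 + N) (g(N) = 1/(N + 1296) = 1/(1296 + N))
g(E(-39/m, 5)) + 2723270 = 1/(1296 - 6*5) + 2723270 = 1/(1296 - 30) + 2723270 = 1/1266 + 2723270 = 3447659821/1266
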